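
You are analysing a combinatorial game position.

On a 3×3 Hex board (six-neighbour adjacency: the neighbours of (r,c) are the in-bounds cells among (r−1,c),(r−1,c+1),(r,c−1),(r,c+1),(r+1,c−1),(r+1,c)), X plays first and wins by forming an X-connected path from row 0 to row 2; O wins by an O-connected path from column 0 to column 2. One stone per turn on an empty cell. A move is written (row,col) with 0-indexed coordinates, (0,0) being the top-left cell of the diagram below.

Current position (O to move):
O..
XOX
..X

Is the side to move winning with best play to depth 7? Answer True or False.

O winning at [O../XOX/..X]: True

ply 1, O at O../XOX/..X | (0,1)=-1→OO./XOX/..X; (0,2)=+1→O.O/XOX/..X*; (2,0)=-1→O../XOX/O.X; (2,1)=-1→O../XOX/.OX
ply 2, X at O.O/XOX/..X | (0,1)=-1→OXO/XOX/..X*; (2,0)=-1→O.O/XOX/X.X; (2,1)=-1→O.O/XOX/.XX
ply 3, O at OXO/XOX/..X | (2,0)=+1→OXO/XOX/O.X*; (2,1)=-1→OXO/XOX/.OX
ply 4: OXO/XOX/O.X is terminal -1 (X); from O../XOX/..X depth 7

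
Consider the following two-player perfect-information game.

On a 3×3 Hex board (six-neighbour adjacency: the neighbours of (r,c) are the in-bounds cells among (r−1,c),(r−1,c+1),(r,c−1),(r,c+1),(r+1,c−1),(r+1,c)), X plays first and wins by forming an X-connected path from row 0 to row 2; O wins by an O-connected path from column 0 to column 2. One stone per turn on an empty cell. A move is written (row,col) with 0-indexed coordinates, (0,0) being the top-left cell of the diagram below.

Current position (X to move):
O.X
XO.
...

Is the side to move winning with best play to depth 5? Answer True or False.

X winning at [O.X/XO./...]: True

ply 1, X at O.X/XO./... | (0,1)=+1→OXX/XO./...*; (1,2)=+1→O.X/XOX/...; (2,0)=+1→O.X/XO./X..; (2,1)=-1→O.X/XO./.X.; (2,2)=-1→O.X/XO./..X
ply 2, O at OXX/XO./... | (1,2)=-1→OXX/XOO/...*; (2,0)=-1→OXX/XO./O..; (2,1)=-1→OXX/XO./.O.; (2,2)=-1→OXX/XO./..O
ply 3, X at OXX/XOO/... | (2,0)=+1→OXX/XOO/X..*; (2,1)=-1→OXX/XOO/.X.; (2,2)=-1→OXX/XOO/..X
ply 4: OXX/XOO/X.. is terminal -1 (O); from O.X/XO./... depth 5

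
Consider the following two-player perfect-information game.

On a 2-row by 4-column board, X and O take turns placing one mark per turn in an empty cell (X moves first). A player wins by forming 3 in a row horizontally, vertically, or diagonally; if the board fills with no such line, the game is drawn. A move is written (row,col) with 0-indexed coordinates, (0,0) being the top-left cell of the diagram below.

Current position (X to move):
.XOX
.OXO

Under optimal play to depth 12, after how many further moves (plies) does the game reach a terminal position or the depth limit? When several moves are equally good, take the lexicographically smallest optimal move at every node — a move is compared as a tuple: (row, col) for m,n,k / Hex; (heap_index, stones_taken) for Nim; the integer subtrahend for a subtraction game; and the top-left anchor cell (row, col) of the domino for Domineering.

ply 1, X at .XOX/.OXO | (0,0)=+0→XXOX/.OXO*; (1,0)=+0→.XOX/XOXO
ply 2, O at XXOX/.OXO | (1,0)=+0→XXOX/OOXO*
ply 3: XXOX/OOXO is terminal +0 (X); from .XOX/.OXO depth 12

PV length from [.XOX/.OXO]: 2 plies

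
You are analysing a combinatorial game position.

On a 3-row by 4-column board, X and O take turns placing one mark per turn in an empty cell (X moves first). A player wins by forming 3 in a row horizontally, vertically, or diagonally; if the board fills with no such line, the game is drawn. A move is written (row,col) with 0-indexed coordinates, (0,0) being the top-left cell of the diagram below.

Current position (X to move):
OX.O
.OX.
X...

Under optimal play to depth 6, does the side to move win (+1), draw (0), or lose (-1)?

[OX.O/.OX./X...] X move#1: (0,2):-1/OXXO/.OX./X..., (1,0):-1/OX.O/XOX./X..., (1,3):-1/OX.O/.OXX/X..., (2,1):-1/OX.O/.OX./XX.., (2,2):+1/OX.O/.OX./X.X.*, (2,3):+1/OX.O/.OX./X..X
[OX.O/.OX./X.X.] O move#2: (0,2):-1/OXOO/.OX./X.X.*, (1,0):-1/OX.O/OOX./X.X., (1,3):-1/OX.O/.OXO/X.X., (2,1):-1/OX.O/.OX./XOX., (2,3):-1/OX.O/.OX./X.XO
[OXOO/.OX./X.X.] X move#3: (1,0):+1/OXOO/XOX./X.X.*, (1,3):+1/OXOO/.OXX/X.X., (2,1):+1/OXOO/.OX./XXX., (2,3):+1/OXOO/.OX./X.XX
[OXOO/XOX./X.X.] O move#4: (1,3):-1/OXOO/XOXO/X.X.*, (2,1):-1/OXOO/XOX./XOX., (2,3):-1/OXOO/XOX./X.XO
[OXOO/XOXO/X.X.] X move#5: (2,1):+1/OXOO/XOXO/XXX.*, (2,3):+1/OXOO/XOXO/X.XX
[OXOO/XOXO/XXX.] end (terminal -1, O#6); searched OX.O/.OX./X... to 6

value(OX.O/.OX./X..., X) = +1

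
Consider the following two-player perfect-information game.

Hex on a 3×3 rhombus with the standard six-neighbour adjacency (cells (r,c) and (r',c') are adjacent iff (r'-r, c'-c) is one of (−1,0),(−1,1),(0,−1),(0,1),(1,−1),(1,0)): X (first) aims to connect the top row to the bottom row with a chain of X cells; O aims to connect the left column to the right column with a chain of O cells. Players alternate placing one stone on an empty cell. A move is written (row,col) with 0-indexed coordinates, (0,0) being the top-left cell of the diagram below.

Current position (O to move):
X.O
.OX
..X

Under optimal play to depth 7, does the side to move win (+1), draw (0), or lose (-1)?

ply 1, O at X.O/.OX/..X | (0,1)=+1→XOO/.OX/..X*; (1,0)=+1→X.O/OOX/..X; (2,0)=+1→X.O/.OX/O.X; (2,1)=+1→X.O/.OX/.OX
ply 2, X at XOO/.OX/..X | (1,0)=-1→XOO/XOX/..X*; (2,0)=-1→XOO/.OX/X.X; (2,1)=-1→XOO/.OX/.XX
ply 3, O at XOO/XOX/..X | (2,0)=+1→XOO/XOX/O.X*; (2,1)=-1→XOO/XOX/.OX
ply 4: XOO/XOX/O.X is terminal -1 (X); from X.O/.OX/..X depth 7

value(X.O/.OX/..X, O) = +1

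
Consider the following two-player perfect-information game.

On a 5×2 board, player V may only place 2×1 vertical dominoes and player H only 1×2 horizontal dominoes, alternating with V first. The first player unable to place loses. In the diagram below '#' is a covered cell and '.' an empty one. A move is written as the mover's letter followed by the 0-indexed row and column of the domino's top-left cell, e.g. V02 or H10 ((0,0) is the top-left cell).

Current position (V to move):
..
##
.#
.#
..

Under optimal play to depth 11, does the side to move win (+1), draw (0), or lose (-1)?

p1 V@[../##/.#/.#/..]: V20[../##/##/##/..]-1* V30[../##/.#/##/#.]-1
p2 H@[../##/##/##/..]: H00[##/##/##/##/..]+1* H40[../##/##/##/##]+1
p3 V@[##/##/##/##/..] terminal -1; root [../##/.#/.#/..] d11

value(../##/.#/.#/.., V) = -1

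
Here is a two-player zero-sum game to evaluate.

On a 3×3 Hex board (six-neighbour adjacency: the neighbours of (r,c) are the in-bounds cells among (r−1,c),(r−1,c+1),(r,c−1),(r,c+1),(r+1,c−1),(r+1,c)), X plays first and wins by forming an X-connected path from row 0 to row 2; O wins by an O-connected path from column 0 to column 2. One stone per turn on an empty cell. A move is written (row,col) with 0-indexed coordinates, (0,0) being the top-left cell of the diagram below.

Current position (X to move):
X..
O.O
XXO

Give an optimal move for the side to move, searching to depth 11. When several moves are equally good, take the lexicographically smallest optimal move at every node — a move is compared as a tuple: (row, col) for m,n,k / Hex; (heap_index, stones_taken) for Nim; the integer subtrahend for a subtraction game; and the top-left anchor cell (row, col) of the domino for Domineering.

X's best at [X../O.O/XXO]: (1,1)

p1 X@[X../O.O/XXO]: (0,1)[XX./O.O/XXO]-1 (0,2)[X.X/O.O/XXO]-1 (1,1)[X../OXO/XXO]+1*
p2 O@[X../OXO/XXO]: (0,1)[XO./OXO/XXO]-1* (0,2)[X.O/OXO/XXO]-1
p3 X@[XO./OXO/XXO]: (0,2)[XOX/OXO/XXO]+1*
p4 O@[XOX/OXO/XXO] terminal -1; root [X../O.O/XXO] d11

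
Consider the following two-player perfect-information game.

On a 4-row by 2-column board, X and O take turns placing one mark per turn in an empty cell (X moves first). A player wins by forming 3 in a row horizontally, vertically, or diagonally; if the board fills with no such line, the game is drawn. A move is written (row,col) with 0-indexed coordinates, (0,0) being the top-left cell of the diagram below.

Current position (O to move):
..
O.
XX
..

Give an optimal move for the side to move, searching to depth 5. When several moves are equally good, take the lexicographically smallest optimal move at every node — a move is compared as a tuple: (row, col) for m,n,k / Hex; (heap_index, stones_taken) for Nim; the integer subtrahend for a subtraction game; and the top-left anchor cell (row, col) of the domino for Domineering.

p1 O@[../O./XX/..]: (0,0)[O./O./XX/..]-1 (0,1)[.O/O./XX/..]+0* (1,1)[../OO/XX/..]+0 (3,0)[../O./XX/O.]-1 (3,1)[../O./XX/.O]+0
p2 X@[.O/O./XX/..]: (0,0)[XO/O./XX/..]+0* (1,1)[.O/OX/XX/..]+0 (3,0)[.O/O./XX/X.]+0 (3,1)[.O/O./XX/.X]+0
p3 O@[XO/O./XX/..]: (1,1)[XO/OO/XX/..]+0* (3,0)[XO/O./XX/O.]+0 (3,1)[XO/O./XX/.O]+0
p4 X@[XO/OO/XX/..]: (3,0)[XO/OO/XX/X.]+0* (3,1)[XO/OO/XX/.X]+0
p5 O@[XO/OO/XX/X.]: (3,1)[XO/OO/XX/XO]+0*
p6 X@[XO/OO/XX/XO] terminal +0; root [../O./XX/..] d5

O's best at [../O./XX/..]: (0,1)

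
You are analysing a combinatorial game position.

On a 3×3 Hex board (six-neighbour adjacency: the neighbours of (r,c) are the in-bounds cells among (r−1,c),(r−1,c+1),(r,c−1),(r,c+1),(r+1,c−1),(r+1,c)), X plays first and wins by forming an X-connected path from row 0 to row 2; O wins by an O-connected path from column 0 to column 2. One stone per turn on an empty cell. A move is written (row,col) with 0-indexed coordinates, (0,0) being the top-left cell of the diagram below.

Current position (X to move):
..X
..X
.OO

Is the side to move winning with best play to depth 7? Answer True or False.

[..X/..X/.OO] X move#1: (0,0):-1/X.X/..X/.OO, (0,1):-1/.XX/..X/.OO, (1,0):-1/..X/X.X/.OO, (1,1):-1/..X/.XX/.OO, (2,0):+1/..X/..X/XOO*
[..X/..X/XOO] O move#2: (0,0):-1/O.X/..X/XOO*, (0,1):-1/.OX/..X/XOO, (1,0):-1/..X/O.X/XOO, (1,1):-1/..X/.OX/XOO
[O.X/..X/XOO] X move#3: (0,1):+1/OXX/..X/XOO*, (1,0):+1/O.X/X.X/XOO, (1,1):+1/O.X/.XX/XOO
[OXX/..X/XOO] O move#4: (1,0):-1/OXX/O.X/XOO*, (1,1):-1/OXX/.OX/XOO
[OXX/O.X/XOO] X move#5: (1,1):+1/OXX/OXX/XOO*
[OXX/OXX/XOO] end (terminal -1, O#6); searched ..X/..X/.OO to 7

X winning at [..X/..X/.OO]: True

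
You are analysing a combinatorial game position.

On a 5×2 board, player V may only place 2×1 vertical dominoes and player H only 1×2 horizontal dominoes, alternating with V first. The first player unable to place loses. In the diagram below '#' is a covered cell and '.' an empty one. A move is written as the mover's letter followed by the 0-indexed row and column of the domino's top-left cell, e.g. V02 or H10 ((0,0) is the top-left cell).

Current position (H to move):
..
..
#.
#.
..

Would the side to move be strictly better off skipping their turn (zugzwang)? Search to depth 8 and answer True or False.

p1 H@[../../#./#./..]: H00[##/../#./#./..]+1* H10[../##/#./#./..]+1 H40[../../#./#./##]-1
p2 V@[##/../#./#./..]: V11[##/.#/##/#./..]-1* V21[##/../##/##/..]-1 V31[##/../#./##/.#]-1
p3 H@[##/.#/##/#./..]: H40[##/.#/##/#./##]+1*
p4 V@[##/.#/##/#./##] terminal -1; root [../../#./#./..] d8
pass branch (V moves first from the same position):
  | p1 V@[../../#./#./..]: V00[#./#./#./#./..]+1* V01[.#/.#/#./#./..]+1 V11[../.#/##/#./..]+1 V21[../../##/##/..]-1 V31[../../#./##/.#]-1
  | p2 H@[#./#./#./#./..]: H40[#./#./#./#./##]-1*
  | p3 V@[#./#./#./#./##]: V01[##/##/#./#./##]+1* V11[#./##/##/#./##]+1 V21[#./#./##/##/##]+1
  | p4 H@[##/##/#./#./##] terminal -1; root [../../#./#./..] d8
H moving scores +1; H passing scores -1

zugzwang(../../#./#./.., H) = False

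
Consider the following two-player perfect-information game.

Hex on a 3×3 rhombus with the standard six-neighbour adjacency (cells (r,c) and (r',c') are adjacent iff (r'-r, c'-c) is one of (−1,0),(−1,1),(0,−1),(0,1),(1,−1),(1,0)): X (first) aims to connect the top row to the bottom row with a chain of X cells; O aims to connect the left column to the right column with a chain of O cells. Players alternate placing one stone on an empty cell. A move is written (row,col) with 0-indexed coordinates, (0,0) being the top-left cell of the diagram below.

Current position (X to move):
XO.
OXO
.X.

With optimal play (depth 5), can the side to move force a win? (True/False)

X winning at [XO./OXO/.X.]: True

[XO./OXO/.X.] X move#1: (0,2):+1/XOX/OXO/.X.*, (2,0):-1/XO./OXO/XX., (2,2):-1/XO./OXO/.XX
[XOX/OXO/.X.] end (terminal -1, O#2); searched XO./OXO/.X. to 5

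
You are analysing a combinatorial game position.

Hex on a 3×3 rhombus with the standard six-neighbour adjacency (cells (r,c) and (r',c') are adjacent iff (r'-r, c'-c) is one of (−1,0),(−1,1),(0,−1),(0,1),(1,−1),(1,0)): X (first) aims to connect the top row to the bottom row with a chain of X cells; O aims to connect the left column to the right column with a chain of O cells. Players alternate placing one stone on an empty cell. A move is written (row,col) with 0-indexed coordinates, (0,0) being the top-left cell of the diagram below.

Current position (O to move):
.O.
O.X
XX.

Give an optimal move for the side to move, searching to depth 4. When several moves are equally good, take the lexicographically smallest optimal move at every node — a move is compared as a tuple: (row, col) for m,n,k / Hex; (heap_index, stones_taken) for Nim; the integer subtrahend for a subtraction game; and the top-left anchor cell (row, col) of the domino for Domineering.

ply 1, O at .O./O.X/XX. | (0,0)=-1→OO./O.X/XX.; (0,2)=+1→.OO/O.X/XX.*; (1,1)=-1→.O./OOX/XX.; (2,2)=-1→.O./O.X/XXO
ply 2: .OO/O.X/XX. is terminal -1 (X); from .O./O.X/XX. depth 4

O's best at [.O./O.X/XX.]: (0,2)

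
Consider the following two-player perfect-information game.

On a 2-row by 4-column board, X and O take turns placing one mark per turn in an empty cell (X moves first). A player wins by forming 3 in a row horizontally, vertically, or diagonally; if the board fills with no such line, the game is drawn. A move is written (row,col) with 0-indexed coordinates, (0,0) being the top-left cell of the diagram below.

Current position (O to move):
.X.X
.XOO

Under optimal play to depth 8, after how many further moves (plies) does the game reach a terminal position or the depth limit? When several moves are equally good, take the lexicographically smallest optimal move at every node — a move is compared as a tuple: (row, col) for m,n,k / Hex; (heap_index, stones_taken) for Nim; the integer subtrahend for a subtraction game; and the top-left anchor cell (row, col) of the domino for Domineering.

PV length from [.X.X/.XOO]: 3 plies

p1 O@[.X.X/.XOO]: (0,0)[OX.X/.XOO]-1 (0,2)[.XOX/.XOO]+0* (1,0)[.X.X/OXOO]-1
p2 X@[.XOX/.XOO]: (0,0)[XXOX/.XOO]+0* (1,0)[.XOX/XXOO]+0
p3 O@[XXOX/.XOO]: (1,0)[XXOX/OXOO]+0*
p4 X@[XXOX/OXOO] terminal +0; root [.X.X/.XOO] d8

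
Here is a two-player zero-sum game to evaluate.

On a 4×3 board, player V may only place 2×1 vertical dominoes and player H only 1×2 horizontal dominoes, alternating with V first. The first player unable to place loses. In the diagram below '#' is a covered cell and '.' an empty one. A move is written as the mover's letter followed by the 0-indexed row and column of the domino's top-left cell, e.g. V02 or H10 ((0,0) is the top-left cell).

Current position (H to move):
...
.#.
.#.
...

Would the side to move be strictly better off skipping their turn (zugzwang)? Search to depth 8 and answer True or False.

p1 H@[.../.#./.#./...]: H00[##./.#./.#./...]-1* H01[.##/.#./.#./...]-1 H30[.../.#./.#./##.]-1 H31[.../.#./.#./.##]-1
p2 V@[##./.#./.#./...]: V02[###/.##/.#./...]+1* V10[##./##./##./...]+1 V12[##./.##/.##/...]+1 V20[##./.#./##./#..]+1 V22[##./.#./.##/..#]+1
p3 H@[###/.##/.#./...]: H30[###/.##/.#./##.]-1* H31[###/.##/.#./.##]-1
p4 V@[###/.##/.#./##.]: V10[###/###/##./##.]+1* V22[###/.##/.##/###]+1
p5 H@[###/###/##./##.] terminal -1; root [.../.#./.#./...] d8
pass branch (V moves first from the same position):
  | p1 V@[.../.#./.#./...]: V00[#../##./.#./...]+1* V02[..#/.##/.#./...]+1 V10[.../##./##./...]-1 V12[.../.##/.##/...]-1 V20[.../.#./##./#..]+1 V22[.../.#./.##/..#]+1
  | p2 H@[#../##./.#./...]: H01[###/##./.#./...]-1* H30[#../##./.#./##.]-1 H31[#../##./.#./.##]-1
  | p3 V@[###/##./.#./...]: V12[###/###/.##/...]-1 V20[###/##./##./#..]+1* V22[###/##./.##/..#]-1
  | p4 H@[###/##./##./#..]: H31[###/##./##./###]-1*
  | p5 V@[###/##./##./###]: V12[###/###/###/###]+1*
  | p6 H@[###/###/###/###] terminal -1; root [.../.#./.#./...] d8
H moving scores -1; H passing scores -1

zugzwang(.../.#./.#./..., H) = False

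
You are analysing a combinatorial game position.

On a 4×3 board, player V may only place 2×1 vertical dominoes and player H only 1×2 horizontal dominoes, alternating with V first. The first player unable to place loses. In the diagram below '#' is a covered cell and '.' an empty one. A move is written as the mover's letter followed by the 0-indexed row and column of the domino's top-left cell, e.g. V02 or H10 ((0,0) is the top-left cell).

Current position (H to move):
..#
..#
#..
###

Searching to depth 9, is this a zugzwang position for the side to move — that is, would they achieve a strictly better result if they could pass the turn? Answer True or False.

p1 H@[..#/..#/#../###]: H00[###/..#/#../###]-1 H10[..#/###/#../###]+1* H21[..#/..#/###/###]-1
p2 V@[..#/###/#../###] terminal -1; root [..#/..#/#../###] d9
suppose H passes — search the same position with V to move:
pass> p1 V@[..#/..#/#../###]: V00[#.#/#.#/#../###]+1* V01[.##/.##/#../###]+1 V11[..#/.##/##./###]-1
pass> p2 H@[#.#/#.#/#../###]: H21[#.#/#.#/###/###]-1*
pass> p3 V@[#.#/#.#/###/###]: V01[###/###/###/###]+1*
pass> p4 H@[###/###/###/###] terminal -1; root [..#/..#/#../###] d9
for H: play +1, pass -1

zugzwang(..#/..#/#../###, H) = False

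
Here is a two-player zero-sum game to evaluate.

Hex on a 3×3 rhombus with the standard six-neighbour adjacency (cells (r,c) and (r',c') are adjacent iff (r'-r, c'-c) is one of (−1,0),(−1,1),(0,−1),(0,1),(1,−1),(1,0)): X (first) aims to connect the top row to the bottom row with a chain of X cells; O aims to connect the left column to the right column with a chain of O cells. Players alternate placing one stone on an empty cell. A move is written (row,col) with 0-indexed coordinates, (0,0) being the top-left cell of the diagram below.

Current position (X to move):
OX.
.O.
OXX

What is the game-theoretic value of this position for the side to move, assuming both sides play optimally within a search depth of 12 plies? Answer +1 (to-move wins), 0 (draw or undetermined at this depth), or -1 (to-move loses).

value(OX./.O./OXX, X) = -1

ply 1, X at OX./.O./OXX | (0,2)=-1→OXX/.O./OXX*; (1,0)=-1→OX./XO./OXX; (1,2)=-1→OX./.OX/OXX
ply 2, O at OXX/.O./OXX | (1,0)=-1→OXX/OO./OXX; (1,2)=+1→OXX/.OO/OXX*
ply 3: OXX/.OO/OXX is terminal -1 (X); from OX./.O./OXX depth 12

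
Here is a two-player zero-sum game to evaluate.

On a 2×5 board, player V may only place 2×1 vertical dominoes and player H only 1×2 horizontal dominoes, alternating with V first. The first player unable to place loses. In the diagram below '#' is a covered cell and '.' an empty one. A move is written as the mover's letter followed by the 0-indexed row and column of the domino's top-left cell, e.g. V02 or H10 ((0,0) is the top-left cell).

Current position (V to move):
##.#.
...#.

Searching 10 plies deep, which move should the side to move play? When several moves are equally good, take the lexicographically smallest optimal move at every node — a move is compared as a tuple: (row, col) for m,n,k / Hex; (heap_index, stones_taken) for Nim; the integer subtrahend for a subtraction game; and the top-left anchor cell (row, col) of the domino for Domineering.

V's best at [##.#./...#.]: V02

p1 V@[##.#./...#.]: V02[####./..##.]+1* V04[##.##/...##]-1
p2 H@[####./..##.]: H10[####./####.]-1*
p3 V@[####./####.]: V04[#####/#####]+1*
p4 H@[#####/#####] terminal -1; root [##.#./...#.] d10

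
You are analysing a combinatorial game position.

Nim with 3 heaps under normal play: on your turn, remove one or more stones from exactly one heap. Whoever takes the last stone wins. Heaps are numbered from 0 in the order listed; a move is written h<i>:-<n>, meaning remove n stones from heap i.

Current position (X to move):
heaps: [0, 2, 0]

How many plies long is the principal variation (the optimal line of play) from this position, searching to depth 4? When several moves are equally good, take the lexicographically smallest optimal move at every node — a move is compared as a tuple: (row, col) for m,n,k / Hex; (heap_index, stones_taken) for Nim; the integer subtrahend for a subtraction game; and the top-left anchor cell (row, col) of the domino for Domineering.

p1 X@[(0,2,0)]: h1:-1[(0,1,0)]-1 h1:-2[(0,0,0)]+1*
p2 O@[(0,0,0)] terminal -1; root [(0,2,0)] d4

PV length from [(0,2,0)]: 1 ply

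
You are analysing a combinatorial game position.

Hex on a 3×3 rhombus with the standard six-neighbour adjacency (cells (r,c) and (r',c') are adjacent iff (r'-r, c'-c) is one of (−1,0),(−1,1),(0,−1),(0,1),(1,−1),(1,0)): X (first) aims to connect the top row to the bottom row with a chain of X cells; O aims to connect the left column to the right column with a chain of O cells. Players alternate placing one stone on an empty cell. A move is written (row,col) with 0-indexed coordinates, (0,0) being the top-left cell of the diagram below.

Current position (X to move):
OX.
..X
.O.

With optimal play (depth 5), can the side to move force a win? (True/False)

ply 1, X at OX./..X/.O. | (0,2)=+1→OXX/..X/.O.*; (1,0)=+1→OX./X.X/.O.; (1,1)=+1→OX./.XX/.O.; (2,0)=+1→OX./..X/XO.; (2,2)=+1→OX./..X/.OX
ply 2, O at OXX/..X/.O. | (1,0)=-1→OXX/O.X/.O.*; (1,1)=-1→OXX/.OX/.O.; (2,0)=-1→OXX/..X/OO.; (2,2)=-1→OXX/..X/.OO
ply 3, X at OXX/O.X/.O. | (1,1)=+1→OXX/OXX/.O.*; (2,0)=+1→OXX/O.X/XO.; (2,2)=+1→OXX/O.X/.OX
ply 4, O at OXX/OXX/.O. | (2,0)=-1→OXX/OXX/OO.*; (2,2)=-1→OXX/OXX/.OO
ply 5, X at OXX/OXX/OO. | (2,2)=+1→OXX/OXX/OOX*
ply 6: OXX/OXX/OOX is terminal -1 (O); from OX./..X/.O. depth 5

X winning at [OX./..X/.O.]: True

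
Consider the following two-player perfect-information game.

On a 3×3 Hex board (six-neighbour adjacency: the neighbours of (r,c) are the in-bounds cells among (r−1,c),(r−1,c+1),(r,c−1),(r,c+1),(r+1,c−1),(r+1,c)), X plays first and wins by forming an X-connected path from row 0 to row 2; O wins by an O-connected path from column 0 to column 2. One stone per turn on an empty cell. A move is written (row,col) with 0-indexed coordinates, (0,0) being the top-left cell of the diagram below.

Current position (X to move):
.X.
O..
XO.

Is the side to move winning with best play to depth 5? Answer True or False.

ply 1, X at .X./O../XO. | (0,0)=-1→XX./O../XO.; (0,2)=-1→.XX/O../XO.; (1,1)=+1→.X./OX./XO.*; (1,2)=-1→.X./O.X/XO.; (2,2)=-1→.X./O../XOX
ply 2: .X./OX./XO. is terminal -1 (O); from .X./O../XO. depth 5

X winning at [.X./O../XO.]: True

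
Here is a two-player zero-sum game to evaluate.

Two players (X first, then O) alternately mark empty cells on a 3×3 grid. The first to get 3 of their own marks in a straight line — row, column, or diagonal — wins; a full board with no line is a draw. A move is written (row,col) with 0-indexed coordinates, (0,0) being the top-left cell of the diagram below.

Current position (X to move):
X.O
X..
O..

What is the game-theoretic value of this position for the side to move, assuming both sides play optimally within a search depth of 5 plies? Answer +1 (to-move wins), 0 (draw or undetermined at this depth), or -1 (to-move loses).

value(X.O/X../O.., X) = +1

p1 X@[X.O/X../O..]: (0,1)[XXO/X../O..]-1 (1,1)[X.O/XX./O..]+1* (1,2)[X.O/X.X/O..]-1 (2,1)[X.O/X../OX.]-1 (2,2)[X.O/X../O.X]-1
p2 O@[X.O/XX./O..]: (0,1)[XOO/XX./O..]-1* (1,2)[X.O/XXO/O..]-1 (2,1)[X.O/XX./OO.]-1 (2,2)[X.O/XX./O.O]-1
p3 X@[XOO/XX./O..]: (1,2)[XOO/XXX/O..]+1* (2,1)[XOO/XX./OX.]+1 (2,2)[XOO/XX./O.X]+1
p4 O@[XOO/XXX/O..] terminal -1; root [X.O/X../O..] d5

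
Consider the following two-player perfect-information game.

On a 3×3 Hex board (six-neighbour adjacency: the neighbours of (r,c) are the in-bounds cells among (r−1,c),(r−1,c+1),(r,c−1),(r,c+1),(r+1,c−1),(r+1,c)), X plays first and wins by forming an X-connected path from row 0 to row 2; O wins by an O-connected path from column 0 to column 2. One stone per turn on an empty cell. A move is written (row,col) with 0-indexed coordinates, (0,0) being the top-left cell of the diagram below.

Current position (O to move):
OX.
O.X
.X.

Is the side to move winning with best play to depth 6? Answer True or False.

p1 O@[OX./O.X/.X.]: (0,2)[OXO/O.X/.X.]-1* (1,1)[OX./OOX/.X.]-1 (2,0)[OX./O.X/OX.]-1 (2,2)[OX./O.X/.XO]-1
p2 X@[OXO/O.X/.X.]: (1,1)[OXO/OXX/.X.]+1* (2,0)[OXO/O.X/XX.]-1 (2,2)[OXO/O.X/.XX]-1
p3 O@[OXO/OXX/.X.] terminal -1; root [OX./O.X/.X.] d6

O winning at [OX./O.X/.X.]: False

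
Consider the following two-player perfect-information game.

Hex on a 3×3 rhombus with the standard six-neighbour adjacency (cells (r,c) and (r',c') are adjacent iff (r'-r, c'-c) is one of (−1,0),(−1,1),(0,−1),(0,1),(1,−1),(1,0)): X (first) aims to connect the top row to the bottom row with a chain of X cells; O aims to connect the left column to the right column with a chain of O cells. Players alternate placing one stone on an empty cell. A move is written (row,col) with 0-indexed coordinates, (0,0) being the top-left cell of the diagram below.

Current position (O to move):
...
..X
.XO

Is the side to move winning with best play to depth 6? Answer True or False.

O winning at [.../..X/.XO]: False

ply 1, O at .../..X/.XO | (0,0)=-1→O../..X/.XO*; (0,1)=-1→.O./..X/.XO; (0,2)=-1→..O/..X/.XO; (1,0)=-1→.../O.X/.XO; (1,1)=-1→.../.OX/.XO; (2,0)=-1→.../..X/OXO
ply 2, X at O../..X/.XO | (0,1)=+1→OX./..X/.XO*; (0,2)=+1→O.X/..X/.XO; (1,0)=+1→O../X.X/.XO; (1,1)=+1→O../.XX/.XO; (2,0)=+1→O../..X/XXO
ply 3, O at OX./..X/.XO | (0,2)=-1→OXO/..X/.XO*; (1,0)=-1→OX./O.X/.XO; (1,1)=-1→OX./.OX/.XO; (2,0)=-1→OX./..X/OXO
ply 4, X at OXO/..X/.XO | (1,0)=+1→OXO/X.X/.XO*; (1,1)=+1→OXO/.XX/.XO; (2,0)=+1→OXO/..X/XXO
ply 5, O at OXO/X.X/.XO | (1,1)=-1→OXO/XOX/.XO*; (2,0)=-1→OXO/X.X/OXO
ply 6, X at OXO/XOX/.XO | (2,0)=+1→OXO/XOX/XXO*
ply 7: OXO/XOX/XXO is terminal -1 (O); from .../..X/.XO depth 6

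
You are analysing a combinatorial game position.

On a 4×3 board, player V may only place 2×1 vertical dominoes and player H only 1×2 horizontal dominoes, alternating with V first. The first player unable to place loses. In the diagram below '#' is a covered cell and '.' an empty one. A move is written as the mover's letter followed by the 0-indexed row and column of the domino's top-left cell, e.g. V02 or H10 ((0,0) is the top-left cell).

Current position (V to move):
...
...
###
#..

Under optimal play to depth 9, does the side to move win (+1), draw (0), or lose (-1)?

ply 1, V at .../.../###/#.. | V00=-1→#../#../###/#..; V01=+1→.#./.#./###/#..*; V02=-1→..#/..#/###/#..
ply 2, H at .#./.#./###/#.. | H31=-1→.#./.#./###/###*
ply 3, V at .#./.#./###/### | V00=+1→##./##./###/###*; V02=+1→.##/.##/###/###
ply 4: ##./##./###/### is terminal -1 (H); from .../.../###/#.. depth 9

value(.../.../###/#.., V) = +1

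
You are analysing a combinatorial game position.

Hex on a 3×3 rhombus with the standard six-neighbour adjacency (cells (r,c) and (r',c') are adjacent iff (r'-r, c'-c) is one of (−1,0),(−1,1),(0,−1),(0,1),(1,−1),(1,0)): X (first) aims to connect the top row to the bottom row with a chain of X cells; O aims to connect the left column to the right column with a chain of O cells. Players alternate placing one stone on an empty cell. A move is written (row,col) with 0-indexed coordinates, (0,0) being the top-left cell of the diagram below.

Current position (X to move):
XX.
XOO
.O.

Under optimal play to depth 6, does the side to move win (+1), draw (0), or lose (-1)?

value(XX./XOO/.O., X) = +1

[XX./XOO/.O.] X move#1: (0,2):-1/XXX/XOO/.O., (2,0):+1/XX./XOO/XO.*, (2,2):-1/XX./XOO/.OX
[XX./XOO/XO.] end (terminal -1, O#2); searched XX./XOO/.O. to 6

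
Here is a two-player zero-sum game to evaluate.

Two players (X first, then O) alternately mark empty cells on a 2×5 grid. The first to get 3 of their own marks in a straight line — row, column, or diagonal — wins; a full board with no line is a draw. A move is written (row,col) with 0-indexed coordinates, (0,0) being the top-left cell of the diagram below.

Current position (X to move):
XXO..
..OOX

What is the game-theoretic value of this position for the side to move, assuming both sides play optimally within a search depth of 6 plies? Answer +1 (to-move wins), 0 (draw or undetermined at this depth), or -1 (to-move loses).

value(XXO../..OOX, X) = 0

[XXO../..OOX] X move#1: (0,3):-1/XXOX./..OOX, (0,4):-1/XXO.X/..OOX, (1,0):-1/XXO../X.OOX, (1,1):+0/XXO../.XOOX*
[XXO../.XOOX] O move#2: (0,3):+0/XXOO./.XOOX*, (0,4):+0/XXO.O/.XOOX, (1,0):+0/XXO../OXOOX
[XXOO./.XOOX] X move#3: (0,4):+0/XXOOX/.XOOX*, (1,0):-1/XXOO./XXOOX
[XXOOX/.XOOX] O move#4: (1,0):+0/XXOOX/OXOOX*
[XXOOX/OXOOX] end (terminal +0, X#5); searched XXO../..OOX to 6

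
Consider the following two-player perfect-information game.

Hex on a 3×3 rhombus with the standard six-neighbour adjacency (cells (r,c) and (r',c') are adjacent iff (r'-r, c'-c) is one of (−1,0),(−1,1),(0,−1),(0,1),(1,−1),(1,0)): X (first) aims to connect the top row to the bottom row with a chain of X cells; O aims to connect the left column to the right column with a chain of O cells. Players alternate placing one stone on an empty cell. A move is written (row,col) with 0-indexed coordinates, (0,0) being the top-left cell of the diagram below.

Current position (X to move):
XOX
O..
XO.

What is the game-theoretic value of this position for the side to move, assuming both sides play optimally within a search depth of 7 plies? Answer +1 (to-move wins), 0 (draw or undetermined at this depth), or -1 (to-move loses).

value(XOX/O../XO., X) = +1

[XOX/O../XO.] X move#1: (1,1):+1/XOX/OX./XO.*, (1,2):+1/XOX/O.X/XO., (2,2):+1/XOX/O../XOX
[XOX/OX./XO.] end (terminal -1, O#2); searched XOX/O../XO. to 7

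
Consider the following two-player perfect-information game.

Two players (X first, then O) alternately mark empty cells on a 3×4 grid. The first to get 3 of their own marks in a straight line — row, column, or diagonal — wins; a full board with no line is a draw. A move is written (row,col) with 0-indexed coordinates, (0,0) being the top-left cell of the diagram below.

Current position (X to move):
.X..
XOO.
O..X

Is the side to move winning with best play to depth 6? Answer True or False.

[.X../XOO./O..X] X move#1: (0,0):-1/XX../XOO./O..X*, (0,2):-1/.XX./XOO./O..X, (0,3):-1/.X.X/XOO./O..X, (1,3):-1/.X../XOOX/O..X, (2,1):-1/.X../XOO./OX.X, (2,2):-1/.X../XOO./O.XX
[XX../XOO./O..X] O move#2: (0,2):+1/XXO./XOO./O..X*, (0,3):-1/XX.O/XOO./O..X, (1,3):+1/XX../XOOO/O..X, (2,1):-1/XX../XOO./OO.X, (2,2):-1/XX../XOO./O.OX
[XXO./XOO./O..X] end (terminal -1, X#3); searched .X../XOO./O..X to 6

X winning at [.X../XOO./O..X]: False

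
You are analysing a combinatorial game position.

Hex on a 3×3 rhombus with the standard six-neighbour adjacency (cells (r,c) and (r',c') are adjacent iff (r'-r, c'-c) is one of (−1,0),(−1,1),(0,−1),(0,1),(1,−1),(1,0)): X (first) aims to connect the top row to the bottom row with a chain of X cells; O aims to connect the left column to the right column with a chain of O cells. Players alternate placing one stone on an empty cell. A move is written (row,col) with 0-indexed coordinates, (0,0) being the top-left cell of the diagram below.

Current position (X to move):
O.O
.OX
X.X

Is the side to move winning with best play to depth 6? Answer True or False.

X winning at [O.O/.OX/X.X]: False

[O.O/.OX/X.X] X move#1: (0,1):-1/OXO/.OX/X.X*, (1,0):-1/O.O/XOX/X.X, (2,1):-1/O.O/.OX/XXX
[OXO/.OX/X.X] O move#2: (1,0):+1/OXO/OOX/X.X*, (2,1):-1/OXO/.OX/XOX
[OXO/OOX/X.X] end (terminal -1, X#3); searched O.O/.OX/X.X to 6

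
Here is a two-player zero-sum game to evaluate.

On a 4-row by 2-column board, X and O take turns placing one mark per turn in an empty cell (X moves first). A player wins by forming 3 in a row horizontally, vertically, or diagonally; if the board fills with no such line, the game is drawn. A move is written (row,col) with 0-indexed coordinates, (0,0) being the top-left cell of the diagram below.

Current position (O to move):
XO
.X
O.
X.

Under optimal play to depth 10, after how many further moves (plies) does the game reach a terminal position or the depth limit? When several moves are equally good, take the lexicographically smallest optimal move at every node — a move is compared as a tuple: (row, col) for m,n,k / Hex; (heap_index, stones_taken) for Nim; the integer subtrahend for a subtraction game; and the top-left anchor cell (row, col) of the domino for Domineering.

ply 1, O at XO/.X/O./X. | (1,0)=+0→XO/OX/O./X.*; (2,1)=+0→XO/.X/OO/X.; (3,1)=+0→XO/.X/O./XO
ply 2, X at XO/OX/O./X. | (2,1)=+0→XO/OX/OX/X.*; (3,1)=+0→XO/OX/O./XX
ply 3, O at XO/OX/OX/X. | (3,1)=+0→XO/OX/OX/XO*
ply 4: XO/OX/OX/XO is terminal +0 (X); from XO/.X/O./X. depth 10

PV length from [XO/.X/O./X.]: 3 plies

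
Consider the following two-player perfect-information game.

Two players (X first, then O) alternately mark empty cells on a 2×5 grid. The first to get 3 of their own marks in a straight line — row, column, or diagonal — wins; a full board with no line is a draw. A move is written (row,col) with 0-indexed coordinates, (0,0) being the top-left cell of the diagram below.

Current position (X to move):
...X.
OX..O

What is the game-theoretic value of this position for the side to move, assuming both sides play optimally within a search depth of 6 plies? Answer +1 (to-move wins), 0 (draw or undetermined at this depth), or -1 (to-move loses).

value(...X./OX..O, X) = +1

p1 X@[...X./OX..O]: (0,0)[X..X./OX..O]+0 (0,1)[.X.X./OX..O]+0 (0,2)[..XX./OX..O]+1* (0,4)[...XX/OX..O]+0 (1,2)[...X./OXX.O]+1 (1,3)[...X./OX.XO]+1
p2 O@[..XX./OX..O]: (0,0)[O.XX./OX..O]-1* (0,1)[.OXX./OX..O]-1 (0,4)[..XXO/OX..O]-1 (1,2)[..XX./OXO.O]-1 (1,3)[..XX./OX.OO]-1
p3 X@[O.XX./OX..O]: (0,1)[OXXX./OX..O]+1* (0,4)[O.XXX/OX..O]+1 (1,2)[O.XX./OXX.O]+1 (1,3)[O.XX./OX.XO]+1
p4 O@[OXXX./OX..O] terminal -1; root [...X./OX..O] d6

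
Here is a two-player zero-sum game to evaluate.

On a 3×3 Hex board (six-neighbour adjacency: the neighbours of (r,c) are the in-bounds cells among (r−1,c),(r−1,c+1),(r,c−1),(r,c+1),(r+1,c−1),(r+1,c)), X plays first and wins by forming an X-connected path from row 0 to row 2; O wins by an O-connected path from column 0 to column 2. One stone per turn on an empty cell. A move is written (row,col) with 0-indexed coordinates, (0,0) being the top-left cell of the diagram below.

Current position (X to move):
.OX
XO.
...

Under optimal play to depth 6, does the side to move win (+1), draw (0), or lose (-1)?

ply 1, X at .OX/XO./... | (0,0)=+1→XOX/XO./...*; (1,2)=+1→.OX/XOX/...; (2,0)=+1→.OX/XO./X..; (2,1)=-1→.OX/XO./.X.; (2,2)=-1→.OX/XO./..X
ply 2, O at XOX/XO./... | (1,2)=-1→XOX/XOO/...*; (2,0)=-1→XOX/XO./O..; (2,1)=-1→XOX/XO./.O.; (2,2)=-1→XOX/XO./..O
ply 3, X at XOX/XOO/... | (2,0)=+1→XOX/XOO/X..*; (2,1)=-1→XOX/XOO/.X.; (2,2)=-1→XOX/XOO/..X
ply 4: XOX/XOO/X.. is terminal -1 (O); from .OX/XO./... depth 6

value(.OX/XO./..., X) = +1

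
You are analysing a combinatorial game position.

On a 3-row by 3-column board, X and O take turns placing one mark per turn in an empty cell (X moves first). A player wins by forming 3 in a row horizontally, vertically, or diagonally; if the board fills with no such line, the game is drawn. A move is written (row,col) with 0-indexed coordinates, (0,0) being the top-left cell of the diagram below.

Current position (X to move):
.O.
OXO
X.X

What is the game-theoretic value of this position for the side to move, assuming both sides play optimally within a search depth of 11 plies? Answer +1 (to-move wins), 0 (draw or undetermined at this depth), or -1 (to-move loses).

value(.O./OXO/X.X, X) = +1

ply 1, X at .O./OXO/X.X | (0,0)=+1→XO./OXO/X.X*; (0,2)=+1→.OX/OXO/X.X; (2,1)=+1→.O./OXO/XXX
ply 2: XO./OXO/X.X is terminal -1 (O); from .O./OXO/X.X depth 11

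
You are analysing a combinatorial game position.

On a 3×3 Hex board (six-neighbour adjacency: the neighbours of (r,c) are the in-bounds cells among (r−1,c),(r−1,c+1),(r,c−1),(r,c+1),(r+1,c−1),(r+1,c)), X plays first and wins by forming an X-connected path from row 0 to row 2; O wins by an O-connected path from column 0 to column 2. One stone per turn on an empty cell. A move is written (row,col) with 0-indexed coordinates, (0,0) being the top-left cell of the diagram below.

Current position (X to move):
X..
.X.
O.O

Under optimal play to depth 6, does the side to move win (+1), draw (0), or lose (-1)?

value(X../.X./O.O, X) = +1

[X../.X./O.O] X move#1: (0,1):-1/XX./.X./O.O, (0,2):-1/X.X/.X./O.O, (1,0):-1/X../XX./O.O, (1,2):-1/X../.XX/O.O, (2,1):+1/X../.X./OXO*
[X../.X./OXO] O move#2: (0,1):-1/XO./.X./OXO*, (0,2):-1/X.O/.X./OXO, (1,0):-1/X../OX./OXO, (1,2):-1/X../.XO/OXO
[XO./.X./OXO] X move#3: (0,2):+1/XOX/.X./OXO*, (1,0):+1/XO./XX./OXO, (1,2):+1/XO./.XX/OXO
[XOX/.X./OXO] end (terminal -1, O#4); searched X../.X./O.O to 6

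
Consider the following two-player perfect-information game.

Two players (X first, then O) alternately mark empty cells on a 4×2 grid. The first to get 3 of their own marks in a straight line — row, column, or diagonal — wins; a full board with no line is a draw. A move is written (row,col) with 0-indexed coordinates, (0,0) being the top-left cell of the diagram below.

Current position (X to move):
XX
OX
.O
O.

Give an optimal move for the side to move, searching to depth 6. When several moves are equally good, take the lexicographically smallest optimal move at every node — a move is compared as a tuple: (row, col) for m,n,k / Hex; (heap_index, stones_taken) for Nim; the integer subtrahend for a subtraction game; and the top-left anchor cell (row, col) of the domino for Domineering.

X's best at [XX/OX/.O/O.]: (2,0)

ply 1, X at XX/OX/.O/O. | (2,0)=+0→XX/OX/XO/O.*; (3,1)=-1→XX/OX/.O/OX
ply 2, O at XX/OX/XO/O. | (3,1)=+0→XX/OX/XO/OO*
ply 3: XX/OX/XO/OO is terminal +0 (X); from XX/OX/.O/O. depth 6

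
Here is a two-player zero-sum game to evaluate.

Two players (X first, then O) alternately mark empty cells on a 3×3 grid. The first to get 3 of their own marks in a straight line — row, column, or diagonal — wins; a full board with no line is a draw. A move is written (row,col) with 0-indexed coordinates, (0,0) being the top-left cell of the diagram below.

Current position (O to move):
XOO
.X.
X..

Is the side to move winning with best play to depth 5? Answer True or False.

[XOO/.X./X..] O move#1: (1,0):-1/XOO/OX./X..*, (1,2):-1/XOO/.XO/X.., (2,1):-1/XOO/.X./XO., (2,2):-1/XOO/.X./X.O
[XOO/OX./X..] X move#2: (1,2):+0/XOO/OXX/X.., (2,1):+0/XOO/OX./XX., (2,2):+1/XOO/OX./X.X*
[XOO/OX./X.X] end (terminal -1, O#3); searched XOO/.X./X.. to 5

O winning at [XOO/.X./X..]: False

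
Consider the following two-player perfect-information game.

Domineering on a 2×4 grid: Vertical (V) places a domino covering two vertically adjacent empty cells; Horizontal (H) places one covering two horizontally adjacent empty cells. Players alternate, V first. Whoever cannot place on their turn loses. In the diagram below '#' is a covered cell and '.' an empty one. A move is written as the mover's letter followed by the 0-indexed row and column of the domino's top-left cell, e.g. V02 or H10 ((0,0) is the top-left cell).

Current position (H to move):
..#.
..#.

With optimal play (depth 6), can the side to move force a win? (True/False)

H winning at [..#./..#.]: True

p1 H@[..#./..#.]: H00[###./..#.]+1* H10[..#./###.]+1
p2 V@[###./..#.]: V03[####/..##]-1*
p3 H@[####/..##]: H10[####/####]+1*
p4 V@[####/####] terminal -1; root [..#./..#.] d6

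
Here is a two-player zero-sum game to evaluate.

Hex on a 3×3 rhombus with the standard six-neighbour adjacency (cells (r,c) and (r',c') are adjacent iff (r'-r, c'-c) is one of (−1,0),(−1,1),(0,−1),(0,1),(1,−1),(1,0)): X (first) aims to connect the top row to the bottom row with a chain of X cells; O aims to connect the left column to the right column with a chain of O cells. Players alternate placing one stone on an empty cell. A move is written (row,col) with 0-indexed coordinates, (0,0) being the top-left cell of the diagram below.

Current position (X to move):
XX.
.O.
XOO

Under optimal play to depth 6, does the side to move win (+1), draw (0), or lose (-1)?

value(XX./.O./XOO, X) = +1

p1 X@[XX./.O./XOO]: (0,2)[XXX/.O./XOO]-1 (1,0)[XX./XO./XOO]+1* (1,2)[XX./.OX/XOO]-1
p2 O@[XX./XO./XOO] terminal -1; root [XX./.O./XOO] d6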